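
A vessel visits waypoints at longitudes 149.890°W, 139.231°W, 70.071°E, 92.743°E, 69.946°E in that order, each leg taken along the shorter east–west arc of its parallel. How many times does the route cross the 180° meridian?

1

Leg 1: -149.890° → -139.231°, shortest Δλ = 10.659° (east) — does not cross 180°.
Leg 2: -139.231° → +70.071°, shortest Δλ = -150.698° (west) — crosses 180°.
Leg 3: +70.071° → +92.743°, shortest Δλ = 22.672° (east) — does not cross 180°.
Leg 4: +92.743° → +69.946°, shortest Δλ = -22.797° (west) — does not cross 180°.
Total crossings: 1.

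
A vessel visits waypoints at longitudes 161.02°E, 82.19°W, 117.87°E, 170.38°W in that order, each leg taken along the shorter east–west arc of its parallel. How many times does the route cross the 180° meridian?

Leg 1: +161.02° → -82.19°, shortest Δλ = 116.79° (east) — crosses 180°.
Leg 2: -82.19° → +117.87°, shortest Δλ = -159.94° (west) — crosses 180°.
Leg 3: +117.87° → -170.38°, shortest Δλ = 71.75° (east) — crosses 180°.
Total crossings: 3.

3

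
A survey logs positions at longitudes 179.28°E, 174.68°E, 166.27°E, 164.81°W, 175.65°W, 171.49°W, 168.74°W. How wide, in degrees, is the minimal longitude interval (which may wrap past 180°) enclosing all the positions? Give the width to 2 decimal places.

28.92°

Sort the longitudes: -175.65°, -171.49°, -168.74°, -164.81°, +166.27°, +174.68°, +179.28°.
Eastward gaps between consecutive values (wrapping around): 4.16°, 2.75°, 3.93°, 331.08°, 8.41°, 4.60°, 5.07°.
Largest gap = 331.08° ⇒ minimal covering band is its complement: 360° − 331.08° = 28.92°.
Band runs from +166.27° eastward to -164.81°, crossing the antimeridian.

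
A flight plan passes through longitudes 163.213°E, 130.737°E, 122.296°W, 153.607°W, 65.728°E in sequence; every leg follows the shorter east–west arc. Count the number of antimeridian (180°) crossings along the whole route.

2

Leg 1: +163.213° → +130.737°, shortest Δλ = -32.476° (west) — does not cross 180°.
Leg 2: +130.737° → -122.296°, shortest Δλ = 106.967° (east) — crosses 180°.
Leg 3: -122.296° → -153.607°, shortest Δλ = -31.311° (west) — does not cross 180°.
Leg 4: -153.607° → +65.728°, shortest Δλ = -140.665° (west) — crosses 180°.
Total crossings: 2.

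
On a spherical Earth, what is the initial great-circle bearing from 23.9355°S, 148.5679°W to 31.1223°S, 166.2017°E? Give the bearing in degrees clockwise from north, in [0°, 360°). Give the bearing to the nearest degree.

249°

Δλ = 166.2017 − -148.5679 = 314.7696°; wrapped into (−180°, 180°]: -45.2304°.
θ = atan2( sin Δλ · cos φ₂ , cos φ₁ · sin φ₂ − sin φ₁ · cos φ₂ · cos Δλ )
  = atan2(-0.60776, -0.22782) = -110.549° → normalised to [0°, 360°): 249.451°.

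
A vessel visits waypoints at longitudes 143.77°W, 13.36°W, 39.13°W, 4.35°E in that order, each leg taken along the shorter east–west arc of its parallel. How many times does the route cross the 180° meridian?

0

Leg 1: -143.77° → -13.36°, shortest Δλ = 130.41° (east) — does not cross 180°.
Leg 2: -13.36° → -39.13°, shortest Δλ = -25.77° (west) — does not cross 180°.
Leg 3: -39.13° → +4.35°, shortest Δλ = 43.48° (east) — does not cross 180°.
Total crossings: 0.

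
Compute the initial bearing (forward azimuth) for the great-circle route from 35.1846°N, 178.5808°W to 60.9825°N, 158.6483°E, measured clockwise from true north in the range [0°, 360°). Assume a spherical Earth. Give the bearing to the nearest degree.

338°

Δλ = 158.6483 − -178.5808 = 337.2291°; wrapped into (−180°, 180°]: -22.7709°.
θ = atan2( sin Δλ · cos φ₂ , cos φ₁ · sin φ₂ − sin φ₁ · cos φ₂ · cos Δλ )
  = atan2(-0.18775, 0.45698) = -22.335° → normalised to [0°, 360°): 337.665°.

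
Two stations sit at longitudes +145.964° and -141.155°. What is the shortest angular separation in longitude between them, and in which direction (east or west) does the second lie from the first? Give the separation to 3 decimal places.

Raw difference: -141.155 − 145.964 = -287.119°.
Normalise into (−180°, 180°]: -287.119° + 360° = 72.881°.
Positive ⇒ the second point lies to the east; separation 72.881°.

72.881° east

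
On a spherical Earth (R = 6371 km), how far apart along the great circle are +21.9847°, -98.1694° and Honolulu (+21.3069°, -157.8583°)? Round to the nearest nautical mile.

Δλ = -157.8583 − -98.1694 = -59.6889°.
Δφ = 21.3069 − 21.9847 = -0.6778°.
a = sin²(Δφ/2) + cos φ₁ · cos φ₂ · sin²(Δλ/2) = 0.213982.
c = 2·atan2(√a, √(1−a)) = 0.96181 rad → d = 6371·c ≈ 6127.70 km ≈ 3308.69 nmi.

3309 nmi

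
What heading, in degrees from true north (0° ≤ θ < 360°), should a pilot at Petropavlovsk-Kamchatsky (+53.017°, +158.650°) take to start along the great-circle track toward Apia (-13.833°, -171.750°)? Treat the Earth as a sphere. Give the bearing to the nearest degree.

150°

Δλ = -171.750 − 158.650 = -330.400°; wrapped into (−180°, 180°]: 29.600°.
θ = atan2( sin Δλ · cos φ₂ , cos φ₁ · sin φ₂ − sin φ₁ · cos φ₂ · cos Δλ )
  = atan2(0.47962, -0.81825) = 149.623° → normalised to [0°, 360°): 149.623°.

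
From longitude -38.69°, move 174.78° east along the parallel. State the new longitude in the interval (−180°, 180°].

+136.09°

Start at -38.69°; shift +174.78° → +136.09°.
+136.09° already lies in (−180°, 180°].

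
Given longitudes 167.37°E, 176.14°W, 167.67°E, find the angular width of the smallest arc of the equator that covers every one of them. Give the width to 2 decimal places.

Sort the longitudes: -176.14°, +167.37°, +167.67°.
Eastward gaps between consecutive values (wrapping around): 343.51°, 0.30°, 16.19°.
Largest gap = 343.51° ⇒ minimal covering band is its complement: 360° − 343.51° = 16.49°.
Band runs from +167.37° eastward to -176.14°, crossing the antimeridian.

16.49°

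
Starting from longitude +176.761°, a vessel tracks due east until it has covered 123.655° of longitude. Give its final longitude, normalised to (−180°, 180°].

Start at +176.761°; shift +123.655° → +300.416°.
+300.416° lies outside (−180°, 180°]; subtract 360° → -59.584°.

-59.584°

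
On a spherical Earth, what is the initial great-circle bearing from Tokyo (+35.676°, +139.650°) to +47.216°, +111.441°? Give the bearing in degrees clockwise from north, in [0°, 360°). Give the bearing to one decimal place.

Δλ = 111.441 − 139.650 = -28.209°.
θ = atan2( sin Δλ · cos φ₂ , cos φ₁ · sin φ₂ − sin φ₁ · cos φ₂ · cos Δλ )
  = atan2(-0.32107, 0.24710) = -52.417° → normalised to [0°, 360°): 307.583°.

307.6°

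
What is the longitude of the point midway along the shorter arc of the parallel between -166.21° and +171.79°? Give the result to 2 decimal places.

Signed shortest Δλ from -166.21° to +171.79° is -22.00°.
Midpoint longitude = -166.21° + (-22.00°)/2 = -166.21° − 11.00° = -177.21°.
(The naïve average (-166.21 + +171.79)/2 = 2.79° is on the wrong side of the globe.)

-177.21°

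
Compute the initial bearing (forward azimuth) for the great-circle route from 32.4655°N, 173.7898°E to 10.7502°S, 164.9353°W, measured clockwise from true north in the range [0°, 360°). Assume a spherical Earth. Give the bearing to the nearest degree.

151°

Δλ = -164.9353 − 173.7898 = -338.7251°; wrapped into (−180°, 180°]: 21.2749°.
θ = atan2( sin Δλ · cos φ₂ , cos φ₁ · sin φ₂ − sin φ₁ · cos φ₂ · cos Δλ )
  = atan2(0.35648, -0.64881) = 151.214° → normalised to [0°, 360°): 151.214°.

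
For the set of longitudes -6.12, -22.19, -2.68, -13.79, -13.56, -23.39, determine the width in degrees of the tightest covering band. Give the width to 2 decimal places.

20.71°

Sort the longitudes: -23.39°, -22.19°, -13.79°, -13.56°, -6.12°, -2.68°.
Eastward gaps between consecutive values (wrapping around): 1.20°, 8.40°, 0.23°, 7.44°, 3.44°, 339.29°.
Largest gap = 339.29° ⇒ minimal covering band is its complement: 360° − 339.29° = 20.71°.
Band runs from -23.39° eastward to -2.68°.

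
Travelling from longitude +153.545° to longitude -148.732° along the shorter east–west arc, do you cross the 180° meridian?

Yes

Naïve |-148.732 − 153.545| = 302.277° > 180°, so the shorter arc goes the other way round — across 180°.
Signed shortest Δλ = ((-148.732 − 153.545 + 180) mod 360) − 180 = 57.723°.
Going east by 57.723° from +153.545° passes through 180° before reaching -148.732°.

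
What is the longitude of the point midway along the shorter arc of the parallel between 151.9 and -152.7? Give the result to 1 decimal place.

+179.6°

Signed shortest Δλ from +151.9° to -152.7° is +55.4°.
Midpoint longitude = +151.9° + (+55.4°)/2 = +151.9° + 27.7° = +179.6°.
(The naïve average (+151.9 + -152.7)/2 = -0.4° is on the wrong side of the globe.)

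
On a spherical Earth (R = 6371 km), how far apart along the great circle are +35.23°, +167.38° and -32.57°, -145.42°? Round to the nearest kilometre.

Δλ = -145.42 − 167.38 = -312.80°; wrapped into (−180°, 180°]: 47.20°.
Δφ = -32.57 − 35.23 = -67.80°.
a = sin²(Δφ/2) + cos φ₁ · cos φ₂ · sin²(Δλ/2) = 0.421413.
c = 2·atan2(√a, √(1−a)) = 1.41297 rad → d = 6371·c ≈ 9002.02 km.

9002 km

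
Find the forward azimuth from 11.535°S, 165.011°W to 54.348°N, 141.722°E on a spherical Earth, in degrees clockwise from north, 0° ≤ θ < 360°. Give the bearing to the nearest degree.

Δλ = 141.722 − -165.011 = 306.733°; wrapped into (−180°, 180°]: -53.267°.
θ = atan2( sin Δλ · cos φ₂ , cos φ₁ · sin φ₂ − sin φ₁ · cos φ₂ · cos Δλ )
  = atan2(-0.46712, 0.86587) = -28.346° → normalised to [0°, 360°): 331.654°.

332°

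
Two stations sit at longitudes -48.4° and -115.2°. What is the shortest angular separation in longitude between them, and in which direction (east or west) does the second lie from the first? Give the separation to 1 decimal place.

Raw difference: -115.2 − -48.4 = -66.8°.
Normalise into (−180°, 180°]: -66.8° stays -66.8°.
Negative ⇒ the second point lies to the west; separation 66.8°.

66.8° west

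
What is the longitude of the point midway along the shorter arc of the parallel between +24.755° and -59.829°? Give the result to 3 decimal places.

-17.537°

Signed shortest Δλ from +24.755° to -59.829° is -84.584°.
Midpoint longitude = +24.755° + (-84.584°)/2 = +24.755° − 42.292° = -17.537°.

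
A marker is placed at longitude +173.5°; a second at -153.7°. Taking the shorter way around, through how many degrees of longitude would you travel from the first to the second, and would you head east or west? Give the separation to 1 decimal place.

Raw difference: -153.7 − 173.5 = -327.2°.
Normalise into (−180°, 180°]: -327.2° + 360° = 32.8°.
Positive ⇒ the second point lies to the east; separation 32.8°.

32.8° east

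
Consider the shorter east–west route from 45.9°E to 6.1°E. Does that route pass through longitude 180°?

Signed shortest Δλ = ((6.1 − 45.9 + 180) mod 360) − 180 = -39.8°.
Going west by 39.8° from +45.9° reaches +6.1° without touching 180°.

No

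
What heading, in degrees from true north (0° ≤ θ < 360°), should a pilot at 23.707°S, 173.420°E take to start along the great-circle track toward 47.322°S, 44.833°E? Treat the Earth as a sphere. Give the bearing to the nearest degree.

212°

Δλ = 44.833 − 173.420 = -128.587°.
θ = atan2( sin Δλ · cos φ₂ , cos φ₁ · sin φ₂ − sin φ₁ · cos φ₂ · cos Δλ )
  = atan2(-0.52987, -0.84312) = -147.852° → normalised to [0°, 360°): 212.148°.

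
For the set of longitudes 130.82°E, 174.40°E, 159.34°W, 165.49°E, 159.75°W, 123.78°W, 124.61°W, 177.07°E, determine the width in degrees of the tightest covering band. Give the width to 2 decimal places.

105.40°

Sort the longitudes: -159.75°, -159.34°, -124.61°, -123.78°, +130.82°, +165.49°, +174.40°, +177.07°.
Eastward gaps between consecutive values (wrapping around): 0.41°, 34.73°, 0.83°, 254.60°, 34.67°, 8.91°, 2.67°, 23.18°.
Largest gap = 254.60° ⇒ minimal covering band is its complement: 360° − 254.60° = 105.40°.
Band runs from +130.82° eastward to -123.78°, crossing the antimeridian.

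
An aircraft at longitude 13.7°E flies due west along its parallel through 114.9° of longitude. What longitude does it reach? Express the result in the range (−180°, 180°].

Start at +13.7°; shift −114.9° → -101.2°.
-101.2° already lies in (−180°, 180°].

101.2°W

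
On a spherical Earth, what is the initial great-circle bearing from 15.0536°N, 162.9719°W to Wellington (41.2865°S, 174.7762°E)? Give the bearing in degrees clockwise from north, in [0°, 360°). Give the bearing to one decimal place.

Δλ = 174.7762 − -162.9719 = 337.7481°; wrapped into (−180°, 180°]: -22.2519°.
θ = atan2( sin Δλ · cos φ₂ , cos φ₁ · sin φ₂ − sin φ₁ · cos φ₂ · cos Δλ )
  = atan2(-0.28455, -0.81781) = -160.815° → normalised to [0°, 360°): 199.185°.

199.2°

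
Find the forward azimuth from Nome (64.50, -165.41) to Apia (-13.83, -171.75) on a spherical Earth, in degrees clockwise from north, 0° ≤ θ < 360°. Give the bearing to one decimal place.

Δλ = -171.75 − -165.41 = -6.34°.
θ = atan2( sin Δλ · cos φ₂ , cos φ₁ · sin φ₂ − sin φ₁ · cos φ₂ · cos Δλ )
  = atan2(-0.10723, -0.97397) = -173.717° → normalised to [0°, 360°): 186.283°.

186.3°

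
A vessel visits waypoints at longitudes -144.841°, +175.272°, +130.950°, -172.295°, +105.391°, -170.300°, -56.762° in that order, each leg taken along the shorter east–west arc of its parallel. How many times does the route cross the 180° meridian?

4

Leg 1: -144.841° → +175.272°, shortest Δλ = -39.887° (west) — crosses 180°.
Leg 2: +175.272° → +130.950°, shortest Δλ = -44.322° (west) — does not cross 180°.
Leg 3: +130.950° → -172.295°, shortest Δλ = 56.755° (east) — crosses 180°.
Leg 4: -172.295° → +105.391°, shortest Δλ = -82.314° (west) — crosses 180°.
Leg 5: +105.391° → -170.300°, shortest Δλ = 84.309° (east) — crosses 180°.
Leg 6: -170.300° → -56.762°, shortest Δλ = 113.538° (east) — does not cross 180°.
Total crossings: 4.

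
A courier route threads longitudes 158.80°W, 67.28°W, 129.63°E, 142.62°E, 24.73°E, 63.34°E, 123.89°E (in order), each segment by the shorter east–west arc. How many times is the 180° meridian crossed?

1

Leg 1: -158.80° → -67.28°, shortest Δλ = 91.52° (east) — does not cross 180°.
Leg 2: -67.28° → +129.63°, shortest Δλ = -163.09° (west) — crosses 180°.
Leg 3: +129.63° → +142.62°, shortest Δλ = 12.99° (east) — does not cross 180°.
Leg 4: +142.62° → +24.73°, shortest Δλ = -117.89° (west) — does not cross 180°.
Leg 5: +24.73° → +63.34°, shortest Δλ = 38.61° (east) — does not cross 180°.
Leg 6: +63.34° → +123.89°, shortest Δλ = 60.55° (east) — does not cross 180°.
Total crossings: 1.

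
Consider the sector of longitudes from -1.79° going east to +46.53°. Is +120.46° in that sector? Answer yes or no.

No

Band width going east from -1.79° to +46.53°: ((46.53 − -1.79) mod 360) = 48.32°.
Offset of +120.46° east of the west edge: ((120.46 − -1.79) mod 360) = 122.25°.
122.25° > 48.32° ⇒ outside.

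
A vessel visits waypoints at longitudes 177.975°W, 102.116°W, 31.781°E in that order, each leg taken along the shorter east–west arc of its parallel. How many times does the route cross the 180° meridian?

0

Leg 1: -177.975° → -102.116°, shortest Δλ = 75.859° (east) — does not cross 180°.
Leg 2: -102.116° → +31.781°, shortest Δλ = 133.897° (east) — does not cross 180°.
Total crossings: 0.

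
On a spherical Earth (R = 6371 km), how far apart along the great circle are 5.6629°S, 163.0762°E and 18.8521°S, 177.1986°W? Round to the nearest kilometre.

Δλ = -177.1986 − 163.0762 = -340.2748°; wrapped into (−180°, 180°]: 19.7252°.
Δφ = -18.8521 − -5.6629 = -13.1892°.
a = sin²(Δφ/2) + cos φ₁ · cos φ₂ · sin²(Δλ/2) = 0.040819.
c = 2·atan2(√a, √(1−a)) = 0.40687 rad → d = 6371·c ≈ 2592.19 km.

2592 km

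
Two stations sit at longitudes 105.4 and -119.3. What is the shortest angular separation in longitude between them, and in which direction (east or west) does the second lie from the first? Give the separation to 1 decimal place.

Raw difference: -119.3 − 105.4 = -224.7°.
Normalise into (−180°, 180°]: -224.7° + 360° = 135.3°.
Positive ⇒ the second point lies to the east; separation 135.3°.

135.3° east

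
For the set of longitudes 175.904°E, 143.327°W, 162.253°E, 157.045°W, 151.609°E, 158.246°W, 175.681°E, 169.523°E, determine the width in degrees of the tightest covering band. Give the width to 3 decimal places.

65.064°

Sort the longitudes: -158.246°, -157.045°, -143.327°, +151.609°, +162.253°, +169.523°, +175.681°, +175.904°.
Eastward gaps between consecutive values (wrapping around): 1.201°, 13.718°, 294.936°, 10.644°, 7.270°, 6.158°, 0.223°, 25.850°.
Largest gap = 294.936° ⇒ minimal covering band is its complement: 360° − 294.936° = 65.064°.
Band runs from +151.609° eastward to -143.327°, crossing the antimeridian.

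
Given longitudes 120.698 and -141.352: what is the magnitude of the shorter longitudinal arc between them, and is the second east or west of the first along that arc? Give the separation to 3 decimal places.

97.950° east

Raw difference: -141.352 − 120.698 = -262.05°.
Normalise into (−180°, 180°]: -262.05° + 360° = 97.95°.
Positive ⇒ the second point lies to the east; separation 97.950°.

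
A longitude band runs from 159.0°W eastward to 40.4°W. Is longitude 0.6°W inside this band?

No

Band width going east from -159.0° to -40.4°: ((-40.4 − -159.0) mod 360) = 118.6°.
Offset of -0.6° east of the west edge: ((-0.6 − -159.0) mod 360) = 158.4°.
158.4° > 118.6° ⇒ outside.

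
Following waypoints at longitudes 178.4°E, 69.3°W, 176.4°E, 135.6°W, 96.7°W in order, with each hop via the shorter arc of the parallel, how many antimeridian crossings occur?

3

Leg 1: +178.4° → -69.3°, shortest Δλ = 112.3° (east) — crosses 180°.
Leg 2: -69.3° → +176.4°, shortest Δλ = -114.3° (west) — crosses 180°.
Leg 3: +176.4° → -135.6°, shortest Δλ = 48.0° (east) — crosses 180°.
Leg 4: -135.6° → -96.7°, shortest Δλ = 38.9° (east) — does not cross 180°.
Total crossings: 3.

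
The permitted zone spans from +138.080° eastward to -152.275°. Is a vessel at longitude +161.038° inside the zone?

Yes

Band width going east from +138.080° to -152.275°: ((-152.275 − 138.080) mod 360) = 69.645°.
Offset of +161.038° east of the west edge: ((161.038 − 138.080) mod 360) = 22.958°.
22.958° ≤ 69.645° ⇒ inside.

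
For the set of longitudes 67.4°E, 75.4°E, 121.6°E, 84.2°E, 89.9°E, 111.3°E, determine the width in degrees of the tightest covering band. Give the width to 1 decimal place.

54.2°

Sort the longitudes: +67.4°, +75.4°, +84.2°, +89.9°, +111.3°, +121.6°.
Eastward gaps between consecutive values (wrapping around): 8.0°, 8.8°, 5.7°, 21.4°, 10.3°, 305.8°.
Largest gap = 305.8° ⇒ minimal covering band is its complement: 360° − 305.8° = 54.2°.
Band runs from +67.4° eastward to +121.6°.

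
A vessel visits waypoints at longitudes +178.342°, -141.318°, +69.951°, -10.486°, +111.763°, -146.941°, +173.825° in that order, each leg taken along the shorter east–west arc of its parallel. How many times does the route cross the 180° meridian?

Leg 1: +178.342° → -141.318°, shortest Δλ = 40.34° (east) — crosses 180°.
Leg 2: -141.318° → +69.951°, shortest Δλ = -148.731° (west) — crosses 180°.
Leg 3: +69.951° → -10.486°, shortest Δλ = -80.437° (west) — does not cross 180°.
Leg 4: -10.486° → +111.763°, shortest Δλ = 122.249° (east) — does not cross 180°.
Leg 5: +111.763° → -146.941°, shortest Δλ = 101.296° (east) — crosses 180°.
Leg 6: -146.941° → +173.825°, shortest Δλ = -39.234° (west) — crosses 180°.
Total crossings: 4.

4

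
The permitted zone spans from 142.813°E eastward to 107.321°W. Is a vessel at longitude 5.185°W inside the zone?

No

Band width going east from +142.813° to -107.321°: ((-107.321 − 142.813) mod 360) = 109.866°.
Offset of -5.185° east of the west edge: ((-5.185 − 142.813) mod 360) = 212.002°.
212.002° > 109.866° ⇒ outside.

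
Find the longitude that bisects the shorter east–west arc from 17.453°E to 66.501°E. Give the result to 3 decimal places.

Signed shortest Δλ from +17.453° to +66.501° is +49.048°.
Midpoint longitude = +17.453° + (+49.048°)/2 = +17.453° + 24.524° = +41.977°.

41.977°E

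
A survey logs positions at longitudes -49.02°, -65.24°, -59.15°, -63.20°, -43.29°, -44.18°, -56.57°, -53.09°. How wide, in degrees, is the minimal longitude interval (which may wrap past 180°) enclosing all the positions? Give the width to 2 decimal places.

Sort the longitudes: -65.24°, -63.20°, -59.15°, -56.57°, -53.09°, -49.02°, -44.18°, -43.29°.
Eastward gaps between consecutive values (wrapping around): 2.04°, 4.05°, 2.58°, 3.48°, 4.07°, 4.84°, 0.89°, 338.05°.
Largest gap = 338.05° ⇒ minimal covering band is its complement: 360° − 338.05° = 21.95°.
Band runs from -65.24° eastward to -43.29°.

21.95°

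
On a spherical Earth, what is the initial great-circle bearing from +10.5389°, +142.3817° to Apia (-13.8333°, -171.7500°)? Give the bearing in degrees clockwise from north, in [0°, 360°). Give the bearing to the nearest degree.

117°

Δλ = -171.7500 − 142.3817 = -314.1317°; wrapped into (−180°, 180°]: 45.8683°.
θ = atan2( sin Δλ · cos φ₂ , cos φ₁ · sin φ₂ − sin φ₁ · cos φ₂ · cos Δλ )
  = atan2(0.69692, -0.35873) = 117.236° → normalised to [0°, 360°): 117.236°.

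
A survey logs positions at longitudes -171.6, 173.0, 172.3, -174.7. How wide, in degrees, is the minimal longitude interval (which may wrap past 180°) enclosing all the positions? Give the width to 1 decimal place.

Sort the longitudes: -174.7°, -171.6°, +172.3°, +173.0°.
Eastward gaps between consecutive values (wrapping around): 3.1°, 343.9°, 0.7°, 12.3°.
Largest gap = 343.9° ⇒ minimal covering band is its complement: 360° − 343.9° = 16.1°.
Band runs from +172.3° eastward to -171.6°, crossing the antimeridian.

16.1°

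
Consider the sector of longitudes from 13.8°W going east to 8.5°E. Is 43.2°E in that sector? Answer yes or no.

No

Band width going east from -13.8° to +8.5°: ((8.5 − -13.8) mod 360) = 22.3°.
Offset of +43.2° east of the west edge: ((43.2 − -13.8) mod 360) = 57.0°.
57.0° > 22.3° ⇒ outside.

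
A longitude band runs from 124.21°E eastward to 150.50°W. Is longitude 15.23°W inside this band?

No

Band width going east from +124.21° to -150.50°: ((-150.50 − 124.21) mod 360) = 85.29°.
Offset of -15.23° east of the west edge: ((-15.23 − 124.21) mod 360) = 220.56°.
220.56° > 85.29° ⇒ outside.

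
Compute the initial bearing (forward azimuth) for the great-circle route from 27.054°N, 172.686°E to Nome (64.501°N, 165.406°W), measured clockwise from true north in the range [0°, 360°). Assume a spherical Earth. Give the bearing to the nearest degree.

Δλ = -165.406 − 172.686 = -338.092°; wrapped into (−180°, 180°]: 21.908°.
θ = atan2( sin Δλ · cos φ₂ , cos φ₁ · sin φ₂ − sin φ₁ · cos φ₂ · cos Δλ )
  = atan2(0.16063, 0.62217) = 14.476° → normalised to [0°, 360°): 14.476°.

14°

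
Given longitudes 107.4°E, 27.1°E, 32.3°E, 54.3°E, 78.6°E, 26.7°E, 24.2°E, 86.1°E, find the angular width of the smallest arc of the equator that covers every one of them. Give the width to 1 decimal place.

83.2°

Sort the longitudes: +24.2°, +26.7°, +27.1°, +32.3°, +54.3°, +78.6°, +86.1°, +107.4°.
Eastward gaps between consecutive values (wrapping around): 2.5°, 0.4°, 5.2°, 22.0°, 24.3°, 7.5°, 21.3°, 276.8°.
Largest gap = 276.8° ⇒ minimal covering band is its complement: 360° − 276.8° = 83.2°.
Band runs from +24.2° eastward to +107.4°.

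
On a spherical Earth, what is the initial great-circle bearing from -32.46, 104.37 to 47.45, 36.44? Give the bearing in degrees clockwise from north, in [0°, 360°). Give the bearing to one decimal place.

Δλ = 36.44 − 104.37 = -67.93°.
θ = atan2( sin Δλ · cos φ₂ , cos φ₁ · sin φ₂ − sin φ₁ · cos φ₂ · cos Δλ )
  = atan2(-0.62668, 0.75796) = -39.584° → normalised to [0°, 360°): 320.416°.

320.4°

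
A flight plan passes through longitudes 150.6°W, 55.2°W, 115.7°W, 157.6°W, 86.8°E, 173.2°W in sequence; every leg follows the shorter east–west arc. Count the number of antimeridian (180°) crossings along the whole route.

Leg 1: -150.6° → -55.2°, shortest Δλ = 95.4° (east) — does not cross 180°.
Leg 2: -55.2° → -115.7°, shortest Δλ = -60.5° (west) — does not cross 180°.
Leg 3: -115.7° → -157.6°, shortest Δλ = -41.9° (west) — does not cross 180°.
Leg 4: -157.6° → +86.8°, shortest Δλ = -115.6° (west) — crosses 180°.
Leg 5: +86.8° → -173.2°, shortest Δλ = 100.0° (east) — crosses 180°.
Total crossings: 2.

2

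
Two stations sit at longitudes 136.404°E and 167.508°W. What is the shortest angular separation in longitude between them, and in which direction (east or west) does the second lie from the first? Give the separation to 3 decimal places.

Raw difference: -167.508 − 136.404 = -303.912°.
Normalise into (−180°, 180°]: -303.912° + 360° = 56.088°.
Positive ⇒ the second point lies to the east; separation 56.088°.

56.088° east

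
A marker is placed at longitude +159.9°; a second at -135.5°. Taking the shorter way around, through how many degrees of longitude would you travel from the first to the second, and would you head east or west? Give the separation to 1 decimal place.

Raw difference: -135.5 − 159.9 = -295.4°.
Normalise into (−180°, 180°]: -295.4° + 360° = 64.6°.
Positive ⇒ the second point lies to the east; separation 64.6°.

64.6° east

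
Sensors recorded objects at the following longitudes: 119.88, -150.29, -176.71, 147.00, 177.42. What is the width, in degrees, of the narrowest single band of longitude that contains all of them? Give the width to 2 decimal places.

Sort the longitudes: -176.71°, -150.29°, +119.88°, +147.00°, +177.42°.
Eastward gaps between consecutive values (wrapping around): 26.42°, 270.17°, 27.12°, 30.42°, 5.87°.
Largest gap = 270.17° ⇒ minimal covering band is its complement: 360° − 270.17° = 89.83°.
Band runs from +119.88° eastward to -150.29°, crossing the antimeridian.

89.83°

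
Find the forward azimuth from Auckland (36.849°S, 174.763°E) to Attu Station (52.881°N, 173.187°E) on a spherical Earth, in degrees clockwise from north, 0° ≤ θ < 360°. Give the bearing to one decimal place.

Δλ = 173.187 − 174.763 = -1.576°.
θ = atan2( sin Δλ · cos φ₂ , cos φ₁ · sin φ₂ − sin φ₁ · cos φ₂ · cos Δλ )
  = atan2(-0.01660, 0.99985) = -0.951° → normalised to [0°, 360°): 359.049°.

359.0°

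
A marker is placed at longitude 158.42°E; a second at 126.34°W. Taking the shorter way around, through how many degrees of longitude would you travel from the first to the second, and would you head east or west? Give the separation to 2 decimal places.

Raw difference: -126.34 − 158.42 = -284.76°.
Normalise into (−180°, 180°]: -284.76° + 360° = 75.24°.
Positive ⇒ the second point lies to the east; separation 75.24°.

75.24° east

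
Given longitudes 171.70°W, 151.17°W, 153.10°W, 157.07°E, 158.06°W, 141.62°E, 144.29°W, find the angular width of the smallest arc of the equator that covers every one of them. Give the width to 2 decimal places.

74.09°

Sort the longitudes: -171.70°, -158.06°, -153.10°, -151.17°, -144.29°, +141.62°, +157.07°.
Eastward gaps between consecutive values (wrapping around): 13.64°, 4.96°, 1.93°, 6.88°, 285.91°, 15.45°, 31.23°.
Largest gap = 285.91° ⇒ minimal covering band is its complement: 360° − 285.91° = 74.09°.
Band runs from +141.62° eastward to -144.29°, crossing the antimeridian.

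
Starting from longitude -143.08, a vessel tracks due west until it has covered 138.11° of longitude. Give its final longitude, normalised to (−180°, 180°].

Start at -143.08°; shift −138.11° → -281.19°.
-281.19° lies outside (−180°, 180°]; add 360° → +78.81°.

+78.81°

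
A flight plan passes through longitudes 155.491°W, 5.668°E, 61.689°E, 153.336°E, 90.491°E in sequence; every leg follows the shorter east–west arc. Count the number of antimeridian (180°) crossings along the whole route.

Leg 1: -155.491° → +5.668°, shortest Δλ = 161.159° (east) — does not cross 180°.
Leg 2: +5.668° → +61.689°, shortest Δλ = 56.021° (east) — does not cross 180°.
Leg 3: +61.689° → +153.336°, shortest Δλ = 91.647° (east) — does not cross 180°.
Leg 4: +153.336° → +90.491°, shortest Δλ = -62.845° (west) — does not cross 180°.
Total crossings: 0.

0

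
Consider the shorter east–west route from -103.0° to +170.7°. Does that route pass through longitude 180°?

Naïve |170.7 − -103.0| = 273.7° > 180°, so the shorter arc goes the other way round — across 180°.
Signed shortest Δλ = ((170.7 − -103.0 + 180) mod 360) − 180 = -86.3°.
Going west by 86.3° from -103.0° passes through 180° before reaching +170.7°.

Yes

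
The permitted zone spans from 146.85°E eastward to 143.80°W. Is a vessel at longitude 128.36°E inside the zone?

Band width going east from +146.85° to -143.80°: ((-143.80 − 146.85) mod 360) = 69.35°.
Offset of +128.36° east of the west edge: ((128.36 − 146.85) mod 360) = 341.51°.
341.51° > 69.35° ⇒ outside.

No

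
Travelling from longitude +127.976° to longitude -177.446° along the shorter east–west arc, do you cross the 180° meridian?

Yes

Naïve |-177.446 − 127.976| = 305.422° > 180°, so the shorter arc goes the other way round — across 180°.
Signed shortest Δλ = ((-177.446 − 127.976 + 180) mod 360) − 180 = 54.578°.
Going east by 54.578° from +127.976° passes through 180° before reaching -177.446°.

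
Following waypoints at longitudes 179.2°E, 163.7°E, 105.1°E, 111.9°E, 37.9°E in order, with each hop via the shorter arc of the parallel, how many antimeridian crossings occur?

Leg 1: +179.2° → +163.7°, shortest Δλ = -15.5° (west) — does not cross 180°.
Leg 2: +163.7° → +105.1°, shortest Δλ = -58.6° (west) — does not cross 180°.
Leg 3: +105.1° → +111.9°, shortest Δλ = 6.8° (east) — does not cross 180°.
Leg 4: +111.9° → +37.9°, shortest Δλ = -74.0° (west) — does not cross 180°.
Total crossings: 0.

0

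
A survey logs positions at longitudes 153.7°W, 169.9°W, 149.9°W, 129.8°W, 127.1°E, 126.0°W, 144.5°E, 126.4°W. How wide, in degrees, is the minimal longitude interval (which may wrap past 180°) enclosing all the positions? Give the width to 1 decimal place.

Sort the longitudes: -169.9°, -153.7°, -149.9°, -129.8°, -126.4°, -126.0°, +127.1°, +144.5°.
Eastward gaps between consecutive values (wrapping around): 16.2°, 3.8°, 20.1°, 3.4°, 0.4°, 253.1°, 17.4°, 45.6°.
Largest gap = 253.1° ⇒ minimal covering band is its complement: 360° − 253.1° = 106.9°.
Band runs from +127.1° eastward to -126.0°, crossing the antimeridian.

106.9°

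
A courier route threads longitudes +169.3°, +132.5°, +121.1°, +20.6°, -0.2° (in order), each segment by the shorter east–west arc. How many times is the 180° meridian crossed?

0

Leg 1: +169.3° → +132.5°, shortest Δλ = -36.8° (west) — does not cross 180°.
Leg 2: +132.5° → +121.1°, shortest Δλ = -11.4° (west) — does not cross 180°.
Leg 3: +121.1° → +20.6°, shortest Δλ = -100.5° (west) — does not cross 180°.
Leg 4: +20.6° → -0.2°, shortest Δλ = -20.8° (west) — does not cross 180°.
Total crossings: 0.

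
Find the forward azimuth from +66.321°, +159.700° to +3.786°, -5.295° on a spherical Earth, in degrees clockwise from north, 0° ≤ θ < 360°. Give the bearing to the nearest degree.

Δλ = -5.295 − 159.700 = -164.995°.
θ = atan2( sin Δλ · cos φ₂ , cos φ₁ · sin φ₂ − sin φ₁ · cos φ₂ · cos Δλ )
  = atan2(-0.25834, 0.90917) = -15.862° → normalised to [0°, 360°): 344.138°.

344°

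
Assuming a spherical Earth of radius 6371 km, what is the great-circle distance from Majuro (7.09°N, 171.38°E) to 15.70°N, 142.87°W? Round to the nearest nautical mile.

2736 nmi

Δλ = -142.87 − 171.38 = -314.25°; wrapped into (−180°, 180°]: 45.75°.
Δφ = 15.70 − 7.09 = 8.61°.
a = sin²(Δφ/2) + cos φ₁ · cos φ₂ · sin²(Δλ/2) = 0.149990.
c = 2·atan2(√a, √(1−a)) = 0.79537 rad → d = 6371·c ≈ 5067.31 km ≈ 2736.13 nmi.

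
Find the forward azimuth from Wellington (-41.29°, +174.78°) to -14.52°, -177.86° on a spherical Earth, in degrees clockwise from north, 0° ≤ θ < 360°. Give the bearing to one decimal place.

Δλ = -177.86 − 174.78 = -352.64°; wrapped into (−180°, 180°]: 7.36°.
θ = atan2( sin Δλ · cos φ₂ , cos φ₁ · sin φ₂ − sin φ₁ · cos φ₂ · cos Δλ )
  = atan2(0.12401, 0.44515) = 15.567° → normalised to [0°, 360°): 15.567°.

15.6°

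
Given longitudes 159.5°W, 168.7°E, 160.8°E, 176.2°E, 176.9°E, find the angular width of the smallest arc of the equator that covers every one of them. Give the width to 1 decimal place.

39.7°

Sort the longitudes: -159.5°, +160.8°, +168.7°, +176.2°, +176.9°.
Eastward gaps between consecutive values (wrapping around): 320.3°, 7.9°, 7.5°, 0.7°, 23.6°.
Largest gap = 320.3° ⇒ minimal covering band is its complement: 360° − 320.3° = 39.7°.
Band runs from +160.8° eastward to -159.5°, crossing the antimeridian.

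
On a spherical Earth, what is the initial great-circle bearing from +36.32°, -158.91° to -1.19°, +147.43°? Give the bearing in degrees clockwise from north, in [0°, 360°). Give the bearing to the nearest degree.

245°

Δλ = 147.43 − -158.91 = 306.34°; wrapped into (−180°, 180°]: -53.66°.
θ = atan2( sin Δλ · cos φ₂ , cos φ₁ · sin φ₂ − sin φ₁ · cos φ₂ · cos Δλ )
  = atan2(-0.80534, -0.36764) = -114.537° → normalised to [0°, 360°): 245.463°.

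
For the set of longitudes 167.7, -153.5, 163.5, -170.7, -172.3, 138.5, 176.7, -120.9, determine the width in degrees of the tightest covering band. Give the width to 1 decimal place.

Sort the longitudes: -172.3°, -170.7°, -153.5°, -120.9°, +138.5°, +163.5°, +167.7°, +176.7°.
Eastward gaps between consecutive values (wrapping around): 1.6°, 17.2°, 32.6°, 259.4°, 25.0°, 4.2°, 9.0°, 11.0°.
Largest gap = 259.4° ⇒ minimal covering band is its complement: 360° − 259.4° = 100.6°.
Band runs from +138.5° eastward to -120.9°, crossing the antimeridian.

100.6°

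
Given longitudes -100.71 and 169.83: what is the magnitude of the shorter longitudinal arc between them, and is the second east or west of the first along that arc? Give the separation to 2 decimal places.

Raw difference: 169.83 − -100.71 = 270.54°.
Normalise into (−180°, 180°]: 270.54° − 360° = -89.46°.
Negative ⇒ the second point lies to the west; separation 89.46°.

89.46° west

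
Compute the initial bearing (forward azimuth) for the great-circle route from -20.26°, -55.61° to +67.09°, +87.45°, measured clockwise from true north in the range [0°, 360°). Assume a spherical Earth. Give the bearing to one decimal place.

17.2°

Δλ = 87.45 − -55.61 = 143.06°.
θ = atan2( sin Δλ · cos φ₂ , cos φ₁ · sin φ₂ − sin φ₁ · cos φ₂ · cos Δλ )
  = atan2(0.23395, 0.75639) = 17.187° → normalised to [0°, 360°): 17.187°.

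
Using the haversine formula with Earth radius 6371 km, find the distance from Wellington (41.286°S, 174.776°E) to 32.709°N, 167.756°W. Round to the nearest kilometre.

8420 km

Δλ = -167.756 − 174.776 = -342.532°; wrapped into (−180°, 180°]: 17.468°.
Δφ = 32.709 − -41.286 = 73.995°.
a = sin²(Δφ/2) + cos φ₁ · cos φ₂ · sin²(Δλ/2) = 0.376718.
c = 2·atan2(√a, √(1−a)) = 1.32166 rad → d = 6371·c ≈ 8420.32 km.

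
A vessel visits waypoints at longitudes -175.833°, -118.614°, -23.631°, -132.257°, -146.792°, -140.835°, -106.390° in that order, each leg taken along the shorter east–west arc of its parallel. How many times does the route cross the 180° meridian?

0

Leg 1: -175.833° → -118.614°, shortest Δλ = 57.219° (east) — does not cross 180°.
Leg 2: -118.614° → -23.631°, shortest Δλ = 94.983° (east) — does not cross 180°.
Leg 3: -23.631° → -132.257°, shortest Δλ = -108.626° (west) — does not cross 180°.
Leg 4: -132.257° → -146.792°, shortest Δλ = -14.535° (west) — does not cross 180°.
Leg 5: -146.792° → -140.835°, shortest Δλ = 5.957° (east) — does not cross 180°.
Leg 6: -140.835° → -106.390°, shortest Δλ = 34.445° (east) — does not cross 180°.
Total crossings: 0.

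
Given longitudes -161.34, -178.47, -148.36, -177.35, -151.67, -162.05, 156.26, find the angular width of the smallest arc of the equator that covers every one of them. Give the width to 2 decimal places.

Sort the longitudes: -178.47°, -177.35°, -162.05°, -161.34°, -151.67°, -148.36°, +156.26°.
Eastward gaps between consecutive values (wrapping around): 1.12°, 15.30°, 0.71°, 9.67°, 3.31°, 304.62°, 25.27°.
Largest gap = 304.62° ⇒ minimal covering band is its complement: 360° − 304.62° = 55.38°.
Band runs from +156.26° eastward to -148.36°, crossing the antimeridian.

55.38°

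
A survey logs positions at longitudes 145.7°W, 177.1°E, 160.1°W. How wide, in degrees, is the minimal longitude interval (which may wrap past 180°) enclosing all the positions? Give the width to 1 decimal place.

37.2°

Sort the longitudes: -160.1°, -145.7°, +177.1°.
Eastward gaps between consecutive values (wrapping around): 14.4°, 322.8°, 22.8°.
Largest gap = 322.8° ⇒ minimal covering band is its complement: 360° − 322.8° = 37.2°.
Band runs from +177.1° eastward to -145.7°, crossing the antimeridian.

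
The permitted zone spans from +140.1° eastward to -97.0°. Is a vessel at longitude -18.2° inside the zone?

No

Band width going east from +140.1° to -97.0°: ((-97.0 − 140.1) mod 360) = 122.9°.
Offset of -18.2° east of the west edge: ((-18.2 − 140.1) mod 360) = 201.7°.
201.7° > 122.9° ⇒ outside.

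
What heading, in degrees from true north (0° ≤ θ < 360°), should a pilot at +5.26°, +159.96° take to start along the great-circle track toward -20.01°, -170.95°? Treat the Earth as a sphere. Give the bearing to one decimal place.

Δλ = -170.95 − 159.96 = -330.91°; wrapped into (−180°, 180°]: 29.09°.
θ = atan2( sin Δλ · cos φ₂ , cos φ₁ · sin φ₂ − sin φ₁ · cos φ₂ · cos Δλ )
  = atan2(0.45683, -0.41602) = 132.323° → normalised to [0°, 360°): 132.323°.

132.3°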